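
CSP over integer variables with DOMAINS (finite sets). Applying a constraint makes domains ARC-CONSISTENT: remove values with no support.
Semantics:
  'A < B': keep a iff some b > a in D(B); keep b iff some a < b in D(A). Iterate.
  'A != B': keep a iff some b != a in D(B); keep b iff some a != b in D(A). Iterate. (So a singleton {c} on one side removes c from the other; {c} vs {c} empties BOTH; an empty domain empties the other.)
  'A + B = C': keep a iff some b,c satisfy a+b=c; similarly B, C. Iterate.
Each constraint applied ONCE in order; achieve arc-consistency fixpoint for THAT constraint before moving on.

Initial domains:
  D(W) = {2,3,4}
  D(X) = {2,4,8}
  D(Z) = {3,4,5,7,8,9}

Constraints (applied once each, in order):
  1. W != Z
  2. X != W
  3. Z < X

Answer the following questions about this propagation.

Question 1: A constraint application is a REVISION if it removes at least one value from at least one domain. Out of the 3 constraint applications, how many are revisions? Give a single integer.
Constraint 1 (W != Z) on D(W)={2,3,4} D(Z)={3,4,5,7,8,9}: no change => not a revision
Constraint 2 (X != W) on D(X)={2,4,8} D(W)={2,3,4}: no change => not a revision
Constraint 3 (Z < X) on D(Z)={3,4,5,7,8,9} D(X)={2,4,8}: Z {3,4,5,7,8,9}->{3,4,5,7}; X {2,4,8}->{4,8} => REVISION
Total revisions = 1

Answer: 1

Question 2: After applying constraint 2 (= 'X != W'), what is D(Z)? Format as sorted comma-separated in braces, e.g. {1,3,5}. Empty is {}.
Constraint 1 (W != Z) on D(W)={2,3,4} D(Z)={3,4,5,7,8,9}: no change
Constraint 2 (X != W) on D(X)={2,4,8} D(W)={2,3,4}: no change
So after constraint 2: D(Z) = {3,4,5,7,8,9}

Answer: {3,4,5,7,8,9}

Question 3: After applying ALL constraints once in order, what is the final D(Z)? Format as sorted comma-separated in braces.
Constraint 1 (W != Z) on D(W)={2,3,4} D(Z)={3,4,5,7,8,9}: no change
Constraint 2 (X != W) on D(X)={2,4,8} D(W)={2,3,4}: no change
Constraint 3 (Z < X) on D(Z)={3,4,5,7,8,9} D(X)={2,4,8}: Z {3,4,5,7,8,9}->{3,4,5,7}; X {2,4,8}->{4,8}
So after all 3 constraints: D(Z) = {3,4,5,7}

Answer: {3,4,5,7}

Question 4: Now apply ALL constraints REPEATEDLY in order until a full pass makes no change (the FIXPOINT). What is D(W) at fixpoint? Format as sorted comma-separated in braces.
Answer: {2,3,4}

Derivation:
pass 0 (initial): D(W)={2,3,4}
pass 1: X {2,4,8}->{4,8}; Z {3,4,5,7,8,9}->{3,4,5,7}
pass 2: no change
Fixpoint after 2 passes: D(W) = {2,3,4}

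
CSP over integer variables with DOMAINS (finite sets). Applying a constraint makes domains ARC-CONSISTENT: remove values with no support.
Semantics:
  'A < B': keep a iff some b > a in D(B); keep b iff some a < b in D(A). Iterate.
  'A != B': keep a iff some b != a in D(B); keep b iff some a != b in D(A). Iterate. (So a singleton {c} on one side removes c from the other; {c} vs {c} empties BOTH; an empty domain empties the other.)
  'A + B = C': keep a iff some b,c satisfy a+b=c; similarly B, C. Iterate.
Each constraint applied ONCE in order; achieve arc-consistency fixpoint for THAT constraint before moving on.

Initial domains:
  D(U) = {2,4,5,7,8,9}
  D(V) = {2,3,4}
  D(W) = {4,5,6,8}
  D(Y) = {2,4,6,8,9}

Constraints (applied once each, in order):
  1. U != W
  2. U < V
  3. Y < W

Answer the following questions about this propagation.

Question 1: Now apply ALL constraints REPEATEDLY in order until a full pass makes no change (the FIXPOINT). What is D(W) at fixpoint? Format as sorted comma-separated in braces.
pass 0 (initial): D(W)={4,5,6,8}
pass 1: U {2,4,5,7,8,9}->{2}; V {2,3,4}->{3,4}; Y {2,4,6,8,9}->{2,4,6}
pass 2: no change
Fixpoint after 2 passes: D(W) = {4,5,6,8}

Answer: {4,5,6,8}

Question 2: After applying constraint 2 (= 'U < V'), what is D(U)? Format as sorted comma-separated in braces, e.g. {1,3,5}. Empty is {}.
Answer: {2}

Derivation:
Constraint 1 (U != W) on D(U)={2,4,5,7,8,9} D(W)={4,5,6,8}: no change
Constraint 2 (U < V) on D(U)={2,4,5,7,8,9} D(V)={2,3,4}: U {2,4,5,7,8,9}->{2}; V {2,3,4}->{3,4}
So after constraint 2: D(U) = {2}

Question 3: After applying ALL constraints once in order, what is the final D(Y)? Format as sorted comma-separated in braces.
Answer: {2,4,6}

Derivation:
Constraint 1 (U != W) on D(U)={2,4,5,7,8,9} D(W)={4,5,6,8}: no change
Constraint 2 (U < V) on D(U)={2,4,5,7,8,9} D(V)={2,3,4}: U {2,4,5,7,8,9}->{2}; V {2,3,4}->{3,4}
Constraint 3 (Y < W) on D(Y)={2,4,6,8,9} D(W)={4,5,6,8}: Y {2,4,6,8,9}->{2,4,6}
So after all 3 constraints: D(Y) = {2,4,6}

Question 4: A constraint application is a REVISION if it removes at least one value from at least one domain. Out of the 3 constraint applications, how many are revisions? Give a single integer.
Constraint 1 (U != W) on D(U)={2,4,5,7,8,9} D(W)={4,5,6,8}: no change => not a revision
Constraint 2 (U < V) on D(U)={2,4,5,7,8,9} D(V)={2,3,4}: U {2,4,5,7,8,9}->{2}; V {2,3,4}->{3,4} => REVISION
Constraint 3 (Y < W) on D(Y)={2,4,6,8,9} D(W)={4,5,6,8}: Y {2,4,6,8,9}->{2,4,6} => REVISION
Total revisions = 2

Answer: 2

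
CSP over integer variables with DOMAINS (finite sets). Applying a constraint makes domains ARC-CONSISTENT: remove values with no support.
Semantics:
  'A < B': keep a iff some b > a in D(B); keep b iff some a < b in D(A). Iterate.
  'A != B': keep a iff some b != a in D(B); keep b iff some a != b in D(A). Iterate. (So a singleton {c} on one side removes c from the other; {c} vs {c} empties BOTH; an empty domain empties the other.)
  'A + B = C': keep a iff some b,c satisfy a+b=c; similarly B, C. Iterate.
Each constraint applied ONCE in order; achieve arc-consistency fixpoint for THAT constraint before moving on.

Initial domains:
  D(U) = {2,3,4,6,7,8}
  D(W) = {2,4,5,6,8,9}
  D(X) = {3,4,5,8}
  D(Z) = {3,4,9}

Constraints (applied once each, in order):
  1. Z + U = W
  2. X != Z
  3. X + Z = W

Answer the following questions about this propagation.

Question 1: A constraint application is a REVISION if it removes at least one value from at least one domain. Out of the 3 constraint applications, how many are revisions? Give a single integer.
Answer: 2

Derivation:
Constraint 1 (Z + U = W) on D(Z)={3,4,9} D(U)={2,3,4,6,7,8} D(W)={2,4,5,6,8,9}: Z {3,4,9}->{3,4}; U {2,3,4,6,7,8}->{2,3,4,6}; W {2,4,5,6,8,9}->{5,6,8,9} => REVISION
Constraint 2 (X != Z) on D(X)={3,4,5,8} D(Z)={3,4}: no change => not a revision
Constraint 3 (X + Z = W) on D(X)={3,4,5,8} D(Z)={3,4} D(W)={5,6,8,9}: X {3,4,5,8}->{3,4,5}; W {5,6,8,9}->{6,8,9} => REVISION
Total revisions = 2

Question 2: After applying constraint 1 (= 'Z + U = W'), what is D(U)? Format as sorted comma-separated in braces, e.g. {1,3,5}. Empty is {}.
Answer: {2,3,4,6}

Derivation:
Constraint 1 (Z + U = W) on D(Z)={3,4,9} D(U)={2,3,4,6,7,8} D(W)={2,4,5,6,8,9}: Z {3,4,9}->{3,4}; U {2,3,4,6,7,8}->{2,3,4,6}; W {2,4,5,6,8,9}->{5,6,8,9}
So after constraint 1: D(U) = {2,3,4,6}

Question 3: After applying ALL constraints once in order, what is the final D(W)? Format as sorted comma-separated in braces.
Answer: {6,8,9}

Derivation:
Constraint 1 (Z + U = W) on D(Z)={3,4,9} D(U)={2,3,4,6,7,8} D(W)={2,4,5,6,8,9}: Z {3,4,9}->{3,4}; U {2,3,4,6,7,8}->{2,3,4,6}; W {2,4,5,6,8,9}->{5,6,8,9}
Constraint 2 (X != Z) on D(X)={3,4,5,8} D(Z)={3,4}: no change
Constraint 3 (X + Z = W) on D(X)={3,4,5,8} D(Z)={3,4} D(W)={5,6,8,9}: X {3,4,5,8}->{3,4,5}; W {5,6,8,9}->{6,8,9}
So after all 3 constraints: D(W) = {6,8,9}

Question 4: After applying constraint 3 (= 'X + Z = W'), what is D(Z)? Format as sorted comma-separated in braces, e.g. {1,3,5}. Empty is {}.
Answer: {3,4}

Derivation:
Constraint 1 (Z + U = W) on D(Z)={3,4,9} D(U)={2,3,4,6,7,8} D(W)={2,4,5,6,8,9}: Z {3,4,9}->{3,4}; U {2,3,4,6,7,8}->{2,3,4,6}; W {2,4,5,6,8,9}->{5,6,8,9}
Constraint 2 (X != Z) on D(X)={3,4,5,8} D(Z)={3,4}: no change
Constraint 3 (X + Z = W) on D(X)={3,4,5,8} D(Z)={3,4} D(W)={5,6,8,9}: X {3,4,5,8}->{3,4,5}; W {5,6,8,9}->{6,8,9}
So after constraint 3: D(Z) = {3,4}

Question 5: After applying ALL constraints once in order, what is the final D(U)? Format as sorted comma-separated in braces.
Answer: {2,3,4,6}

Derivation:
Constraint 1 (Z + U = W) on D(Z)={3,4,9} D(U)={2,3,4,6,7,8} D(W)={2,4,5,6,8,9}: Z {3,4,9}->{3,4}; U {2,3,4,6,7,8}->{2,3,4,6}; W {2,4,5,6,8,9}->{5,6,8,9}
Constraint 2 (X != Z) on D(X)={3,4,5,8} D(Z)={3,4}: no change
Constraint 3 (X + Z = W) on D(X)={3,4,5,8} D(Z)={3,4} D(W)={5,6,8,9}: X {3,4,5,8}->{3,4,5}; W {5,6,8,9}->{6,8,9}
So after all 3 constraints: D(U) = {2,3,4,6}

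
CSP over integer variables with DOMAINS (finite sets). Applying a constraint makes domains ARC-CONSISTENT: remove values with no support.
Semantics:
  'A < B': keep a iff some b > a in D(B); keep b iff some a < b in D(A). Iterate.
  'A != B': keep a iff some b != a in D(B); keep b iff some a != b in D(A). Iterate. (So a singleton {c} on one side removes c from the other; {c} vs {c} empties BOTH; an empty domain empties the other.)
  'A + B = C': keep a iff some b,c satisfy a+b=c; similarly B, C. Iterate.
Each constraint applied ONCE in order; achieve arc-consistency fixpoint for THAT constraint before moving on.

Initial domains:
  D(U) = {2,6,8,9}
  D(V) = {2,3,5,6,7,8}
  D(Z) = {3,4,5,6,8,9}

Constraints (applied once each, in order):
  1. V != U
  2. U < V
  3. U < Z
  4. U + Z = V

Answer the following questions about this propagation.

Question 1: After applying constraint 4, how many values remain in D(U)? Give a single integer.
Constraint 1 (V != U) on D(V)={2,3,5,6,7,8} D(U)={2,6,8,9}: no change
Constraint 2 (U < V) on D(U)={2,6,8,9} D(V)={2,3,5,6,7,8}: U {2,6,8,9}->{2,6}; V {2,3,5,6,7,8}->{3,5,6,7,8}
Constraint 3 (U < Z) on D(U)={2,6} D(Z)={3,4,5,6,8,9}: no change
Constraint 4 (U + Z = V) on D(U)={2,6} D(Z)={3,4,5,6,8,9} D(V)={3,5,6,7,8}: U {2,6}->{2}; Z {3,4,5,6,8,9}->{3,4,5,6}; V {3,5,6,7,8}->{5,6,7,8}
So after constraint 4: D(U)={2}, size = 1

Answer: 1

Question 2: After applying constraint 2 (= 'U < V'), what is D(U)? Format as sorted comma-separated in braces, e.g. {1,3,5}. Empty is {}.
Answer: {2,6}

Derivation:
Constraint 1 (V != U) on D(V)={2,3,5,6,7,8} D(U)={2,6,8,9}: no change
Constraint 2 (U < V) on D(U)={2,6,8,9} D(V)={2,3,5,6,7,8}: U {2,6,8,9}->{2,6}; V {2,3,5,6,7,8}->{3,5,6,7,8}
So after constraint 2: D(U) = {2,6}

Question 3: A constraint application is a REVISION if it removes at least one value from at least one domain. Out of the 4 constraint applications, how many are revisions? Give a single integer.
Constraint 1 (V != U) on D(V)={2,3,5,6,7,8} D(U)={2,6,8,9}: no change => not a revision
Constraint 2 (U < V) on D(U)={2,6,8,9} D(V)={2,3,5,6,7,8}: U {2,6,8,9}->{2,6}; V {2,3,5,6,7,8}->{3,5,6,7,8} => REVISION
Constraint 3 (U < Z) on D(U)={2,6} D(Z)={3,4,5,6,8,9}: no change => not a revision
Constraint 4 (U + Z = V) on D(U)={2,6} D(Z)={3,4,5,6,8,9} D(V)={3,5,6,7,8}: U {2,6}->{2}; Z {3,4,5,6,8,9}->{3,4,5,6}; V {3,5,6,7,8}->{5,6,7,8} => REVISION
Total revisions = 2

Answer: 2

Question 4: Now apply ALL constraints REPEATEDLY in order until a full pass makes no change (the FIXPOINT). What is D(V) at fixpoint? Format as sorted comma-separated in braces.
pass 0 (initial): D(V)={2,3,5,6,7,8}
pass 1: U {2,6,8,9}->{2}; V {2,3,5,6,7,8}->{5,6,7,8}; Z {3,4,5,6,8,9}->{3,4,5,6}
pass 2: no change
Fixpoint after 2 passes: D(V) = {5,6,7,8}

Answer: {5,6,7,8}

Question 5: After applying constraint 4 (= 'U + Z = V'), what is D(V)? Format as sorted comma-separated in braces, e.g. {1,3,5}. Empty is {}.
Constraint 1 (V != U) on D(V)={2,3,5,6,7,8} D(U)={2,6,8,9}: no change
Constraint 2 (U < V) on D(U)={2,6,8,9} D(V)={2,3,5,6,7,8}: U {2,6,8,9}->{2,6}; V {2,3,5,6,7,8}->{3,5,6,7,8}
Constraint 3 (U < Z) on D(U)={2,6} D(Z)={3,4,5,6,8,9}: no change
Constraint 4 (U + Z = V) on D(U)={2,6} D(Z)={3,4,5,6,8,9} D(V)={3,5,6,7,8}: U {2,6}->{2}; Z {3,4,5,6,8,9}->{3,4,5,6}; V {3,5,6,7,8}->{5,6,7,8}
So after constraint 4: D(V) = {5,6,7,8}

Answer: {5,6,7,8}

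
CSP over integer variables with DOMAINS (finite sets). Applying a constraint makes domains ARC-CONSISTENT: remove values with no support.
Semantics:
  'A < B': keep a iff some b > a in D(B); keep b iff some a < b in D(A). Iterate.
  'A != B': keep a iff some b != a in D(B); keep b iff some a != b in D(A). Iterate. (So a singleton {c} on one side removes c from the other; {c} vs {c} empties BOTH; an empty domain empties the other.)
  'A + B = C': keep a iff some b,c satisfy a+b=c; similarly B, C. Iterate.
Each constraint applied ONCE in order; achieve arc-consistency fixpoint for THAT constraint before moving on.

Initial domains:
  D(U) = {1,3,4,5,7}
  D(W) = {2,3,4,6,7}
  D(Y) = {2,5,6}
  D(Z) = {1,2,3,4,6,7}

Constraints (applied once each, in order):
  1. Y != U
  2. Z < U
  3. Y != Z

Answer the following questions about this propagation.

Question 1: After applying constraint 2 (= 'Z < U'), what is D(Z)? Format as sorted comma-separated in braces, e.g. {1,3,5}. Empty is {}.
Constraint 1 (Y != U) on D(Y)={2,5,6} D(U)={1,3,4,5,7}: no change
Constraint 2 (Z < U) on D(Z)={1,2,3,4,6,7} D(U)={1,3,4,5,7}: Z {1,2,3,4,6,7}->{1,2,3,4,6}; U {1,3,4,5,7}->{3,4,5,7}
So after constraint 2: D(Z) = {1,2,3,4,6}

Answer: {1,2,3,4,6}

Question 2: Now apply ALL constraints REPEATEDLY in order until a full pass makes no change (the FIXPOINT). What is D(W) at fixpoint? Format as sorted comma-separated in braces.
Answer: {2,3,4,6,7}

Derivation:
pass 0 (initial): D(W)={2,3,4,6,7}
pass 1: U {1,3,4,5,7}->{3,4,5,7}; Z {1,2,3,4,6,7}->{1,2,3,4,6}
pass 2: no change
Fixpoint after 2 passes: D(W) = {2,3,4,6,7}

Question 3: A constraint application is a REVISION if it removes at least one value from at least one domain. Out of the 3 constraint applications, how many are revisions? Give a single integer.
Constraint 1 (Y != U) on D(Y)={2,5,6} D(U)={1,3,4,5,7}: no change => not a revision
Constraint 2 (Z < U) on D(Z)={1,2,3,4,6,7} D(U)={1,3,4,5,7}: Z {1,2,3,4,6,7}->{1,2,3,4,6}; U {1,3,4,5,7}->{3,4,5,7} => REVISION
Constraint 3 (Y != Z) on D(Y)={2,5,6} D(Z)={1,2,3,4,6}: no change => not a revision
Total revisions = 1

Answer: 1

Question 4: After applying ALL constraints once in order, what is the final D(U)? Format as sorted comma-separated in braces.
Constraint 1 (Y != U) on D(Y)={2,5,6} D(U)={1,3,4,5,7}: no change
Constraint 2 (Z < U) on D(Z)={1,2,3,4,6,7} D(U)={1,3,4,5,7}: Z {1,2,3,4,6,7}->{1,2,3,4,6}; U {1,3,4,5,7}->{3,4,5,7}
Constraint 3 (Y != Z) on D(Y)={2,5,6} D(Z)={1,2,3,4,6}: no change
So after all 3 constraints: D(U) = {3,4,5,7}

Answer: {3,4,5,7}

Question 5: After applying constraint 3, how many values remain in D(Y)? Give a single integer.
Constraint 1 (Y != U) on D(Y)={2,5,6} D(U)={1,3,4,5,7}: no change
Constraint 2 (Z < U) on D(Z)={1,2,3,4,6,7} D(U)={1,3,4,5,7}: Z {1,2,3,4,6,7}->{1,2,3,4,6}; U {1,3,4,5,7}->{3,4,5,7}
Constraint 3 (Y != Z) on D(Y)={2,5,6} D(Z)={1,2,3,4,6}: no change
So after constraint 3: D(Y)={2,5,6}, size = 3

Answer: 3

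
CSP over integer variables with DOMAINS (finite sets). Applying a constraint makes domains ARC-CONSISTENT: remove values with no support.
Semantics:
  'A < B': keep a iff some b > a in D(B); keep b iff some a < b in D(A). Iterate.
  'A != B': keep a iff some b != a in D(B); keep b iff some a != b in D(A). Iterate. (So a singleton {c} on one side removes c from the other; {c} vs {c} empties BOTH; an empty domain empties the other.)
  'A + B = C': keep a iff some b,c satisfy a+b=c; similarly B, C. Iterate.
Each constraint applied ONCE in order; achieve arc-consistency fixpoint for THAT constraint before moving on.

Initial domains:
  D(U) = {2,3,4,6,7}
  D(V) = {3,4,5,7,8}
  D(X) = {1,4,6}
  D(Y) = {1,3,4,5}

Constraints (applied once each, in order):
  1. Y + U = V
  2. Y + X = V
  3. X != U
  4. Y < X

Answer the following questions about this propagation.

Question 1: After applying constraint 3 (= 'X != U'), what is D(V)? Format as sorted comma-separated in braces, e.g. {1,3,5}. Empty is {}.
Constraint 1 (Y + U = V) on D(Y)={1,3,4,5} D(U)={2,3,4,6,7} D(V)={3,4,5,7,8}: no change
Constraint 2 (Y + X = V) on D(Y)={1,3,4,5} D(X)={1,4,6} D(V)={3,4,5,7,8}: Y {1,3,4,5}->{1,3,4}; V {3,4,5,7,8}->{4,5,7,8}
Constraint 3 (X != U) on D(X)={1,4,6} D(U)={2,3,4,6,7}: no change
So after constraint 3: D(V) = {4,5,7,8}

Answer: {4,5,7,8}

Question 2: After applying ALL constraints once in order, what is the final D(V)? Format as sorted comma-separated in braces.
Constraint 1 (Y + U = V) on D(Y)={1,3,4,5} D(U)={2,3,4,6,7} D(V)={3,4,5,7,8}: no change
Constraint 2 (Y + X = V) on D(Y)={1,3,4,5} D(X)={1,4,6} D(V)={3,4,5,7,8}: Y {1,3,4,5}->{1,3,4}; V {3,4,5,7,8}->{4,5,7,8}
Constraint 3 (X != U) on D(X)={1,4,6} D(U)={2,3,4,6,7}: no change
Constraint 4 (Y < X) on D(Y)={1,3,4} D(X)={1,4,6}: X {1,4,6}->{4,6}
So after all 4 constraints: D(V) = {4,5,7,8}

Answer: {4,5,7,8}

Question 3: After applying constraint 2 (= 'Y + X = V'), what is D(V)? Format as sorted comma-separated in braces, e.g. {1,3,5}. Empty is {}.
Answer: {4,5,7,8}

Derivation:
Constraint 1 (Y + U = V) on D(Y)={1,3,4,5} D(U)={2,3,4,6,7} D(V)={3,4,5,7,8}: no change
Constraint 2 (Y + X = V) on D(Y)={1,3,4,5} D(X)={1,4,6} D(V)={3,4,5,7,8}: Y {1,3,4,5}->{1,3,4}; V {3,4,5,7,8}->{4,5,7,8}
So after constraint 2: D(V) = {4,5,7,8}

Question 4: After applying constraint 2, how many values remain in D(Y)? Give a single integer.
Answer: 3

Derivation:
Constraint 1 (Y + U = V) on D(Y)={1,3,4,5} D(U)={2,3,4,6,7} D(V)={3,4,5,7,8}: no change
Constraint 2 (Y + X = V) on D(Y)={1,3,4,5} D(X)={1,4,6} D(V)={3,4,5,7,8}: Y {1,3,4,5}->{1,3,4}; V {3,4,5,7,8}->{4,5,7,8}
So after constraint 2: D(Y)={1,3,4}, size = 3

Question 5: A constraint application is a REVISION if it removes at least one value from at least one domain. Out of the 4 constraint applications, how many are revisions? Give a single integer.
Answer: 2

Derivation:
Constraint 1 (Y + U = V) on D(Y)={1,3,4,5} D(U)={2,3,4,6,7} D(V)={3,4,5,7,8}: no change => not a revision
Constraint 2 (Y + X = V) on D(Y)={1,3,4,5} D(X)={1,4,6} D(V)={3,4,5,7,8}: Y {1,3,4,5}->{1,3,4}; V {3,4,5,7,8}->{4,5,7,8} => REVISION
Constraint 3 (X != U) on D(X)={1,4,6} D(U)={2,3,4,6,7}: no change => not a revision
Constraint 4 (Y < X) on D(Y)={1,3,4} D(X)={1,4,6}: X {1,4,6}->{4,6} => REVISION
Total revisions = 2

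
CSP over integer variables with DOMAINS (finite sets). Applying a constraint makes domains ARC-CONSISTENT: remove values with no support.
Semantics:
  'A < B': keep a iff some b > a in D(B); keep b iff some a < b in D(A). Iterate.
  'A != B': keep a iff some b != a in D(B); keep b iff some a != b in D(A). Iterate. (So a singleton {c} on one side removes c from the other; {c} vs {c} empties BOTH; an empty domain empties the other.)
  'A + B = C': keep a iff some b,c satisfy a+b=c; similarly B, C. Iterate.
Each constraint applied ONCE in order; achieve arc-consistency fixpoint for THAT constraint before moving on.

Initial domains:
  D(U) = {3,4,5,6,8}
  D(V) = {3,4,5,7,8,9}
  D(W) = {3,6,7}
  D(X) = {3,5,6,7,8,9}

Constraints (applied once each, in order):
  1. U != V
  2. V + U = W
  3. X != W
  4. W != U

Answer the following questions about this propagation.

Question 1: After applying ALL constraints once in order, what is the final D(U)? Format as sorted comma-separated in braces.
Answer: {3,4}

Derivation:
Constraint 1 (U != V) on D(U)={3,4,5,6,8} D(V)={3,4,5,7,8,9}: no change
Constraint 2 (V + U = W) on D(V)={3,4,5,7,8,9} D(U)={3,4,5,6,8} D(W)={3,6,7}: V {3,4,5,7,8,9}->{3,4}; U {3,4,5,6,8}->{3,4}; W {3,6,7}->{6,7}
Constraint 3 (X != W) on D(X)={3,5,6,7,8,9} D(W)={6,7}: no change
Constraint 4 (W != U) on D(W)={6,7} D(U)={3,4}: no change
So after all 4 constraints: D(U) = {3,4}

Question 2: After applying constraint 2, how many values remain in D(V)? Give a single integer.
Constraint 1 (U != V) on D(U)={3,4,5,6,8} D(V)={3,4,5,7,8,9}: no change
Constraint 2 (V + U = W) on D(V)={3,4,5,7,8,9} D(U)={3,4,5,6,8} D(W)={3,6,7}: V {3,4,5,7,8,9}->{3,4}; U {3,4,5,6,8}->{3,4}; W {3,6,7}->{6,7}
So after constraint 2: D(V)={3,4}, size = 2

Answer: 2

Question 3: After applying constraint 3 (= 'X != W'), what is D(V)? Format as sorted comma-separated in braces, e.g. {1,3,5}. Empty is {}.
Constraint 1 (U != V) on D(U)={3,4,5,6,8} D(V)={3,4,5,7,8,9}: no change
Constraint 2 (V + U = W) on D(V)={3,4,5,7,8,9} D(U)={3,4,5,6,8} D(W)={3,6,7}: V {3,4,5,7,8,9}->{3,4}; U {3,4,5,6,8}->{3,4}; W {3,6,7}->{6,7}
Constraint 3 (X != W) on D(X)={3,5,6,7,8,9} D(W)={6,7}: no change
So after constraint 3: D(V) = {3,4}

Answer: {3,4}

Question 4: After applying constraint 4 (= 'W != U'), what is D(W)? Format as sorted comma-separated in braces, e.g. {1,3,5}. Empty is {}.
Answer: {6,7}

Derivation:
Constraint 1 (U != V) on D(U)={3,4,5,6,8} D(V)={3,4,5,7,8,9}: no change
Constraint 2 (V + U = W) on D(V)={3,4,5,7,8,9} D(U)={3,4,5,6,8} D(W)={3,6,7}: V {3,4,5,7,8,9}->{3,4}; U {3,4,5,6,8}->{3,4}; W {3,6,7}->{6,7}
Constraint 3 (X != W) on D(X)={3,5,6,7,8,9} D(W)={6,7}: no change
Constraint 4 (W != U) on D(W)={6,7} D(U)={3,4}: no change
So after constraint 4: D(W) = {6,7}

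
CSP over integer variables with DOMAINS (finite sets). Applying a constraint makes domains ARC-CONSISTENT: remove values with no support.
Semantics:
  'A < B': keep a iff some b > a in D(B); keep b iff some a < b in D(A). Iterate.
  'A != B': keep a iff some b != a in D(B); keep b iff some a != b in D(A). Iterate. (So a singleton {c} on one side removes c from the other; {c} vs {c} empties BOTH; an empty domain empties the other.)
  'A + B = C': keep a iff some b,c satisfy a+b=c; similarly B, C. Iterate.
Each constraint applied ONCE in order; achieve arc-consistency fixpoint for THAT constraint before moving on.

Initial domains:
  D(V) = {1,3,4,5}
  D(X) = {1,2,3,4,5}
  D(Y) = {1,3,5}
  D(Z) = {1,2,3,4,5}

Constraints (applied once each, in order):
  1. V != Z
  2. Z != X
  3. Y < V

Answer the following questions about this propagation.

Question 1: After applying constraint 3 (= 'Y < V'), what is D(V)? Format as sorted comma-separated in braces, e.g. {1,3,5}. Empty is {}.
Answer: {3,4,5}

Derivation:
Constraint 1 (V != Z) on D(V)={1,3,4,5} D(Z)={1,2,3,4,5}: no change
Constraint 2 (Z != X) on D(Z)={1,2,3,4,5} D(X)={1,2,3,4,5}: no change
Constraint 3 (Y < V) on D(Y)={1,3,5} D(V)={1,3,4,5}: Y {1,3,5}->{1,3}; V {1,3,4,5}->{3,4,5}
So after constraint 3: D(V) = {3,4,5}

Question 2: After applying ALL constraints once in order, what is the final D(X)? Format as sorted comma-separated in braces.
Constraint 1 (V != Z) on D(V)={1,3,4,5} D(Z)={1,2,3,4,5}: no change
Constraint 2 (Z != X) on D(Z)={1,2,3,4,5} D(X)={1,2,3,4,5}: no change
Constraint 3 (Y < V) on D(Y)={1,3,5} D(V)={1,3,4,5}: Y {1,3,5}->{1,3}; V {1,3,4,5}->{3,4,5}
So after all 3 constraints: D(X) = {1,2,3,4,5}

Answer: {1,2,3,4,5}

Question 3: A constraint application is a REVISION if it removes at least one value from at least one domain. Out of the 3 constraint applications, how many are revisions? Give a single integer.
Constraint 1 (V != Z) on D(V)={1,3,4,5} D(Z)={1,2,3,4,5}: no change => not a revision
Constraint 2 (Z != X) on D(Z)={1,2,3,4,5} D(X)={1,2,3,4,5}: no change => not a revision
Constraint 3 (Y < V) on D(Y)={1,3,5} D(V)={1,3,4,5}: Y {1,3,5}->{1,3}; V {1,3,4,5}->{3,4,5} => REVISION
Total revisions = 1

Answer: 1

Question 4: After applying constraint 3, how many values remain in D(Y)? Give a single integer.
Constraint 1 (V != Z) on D(V)={1,3,4,5} D(Z)={1,2,3,4,5}: no change
Constraint 2 (Z != X) on D(Z)={1,2,3,4,5} D(X)={1,2,3,4,5}: no change
Constraint 3 (Y < V) on D(Y)={1,3,5} D(V)={1,3,4,5}: Y {1,3,5}->{1,3}; V {1,3,4,5}->{3,4,5}
So after constraint 3: D(Y)={1,3}, size = 2

Answer: 2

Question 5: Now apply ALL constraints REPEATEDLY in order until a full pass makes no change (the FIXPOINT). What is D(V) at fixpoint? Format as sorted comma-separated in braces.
pass 0 (initial): D(V)={1,3,4,5}
pass 1: V {1,3,4,5}->{3,4,5}; Y {1,3,5}->{1,3}
pass 2: no change
Fixpoint after 2 passes: D(V) = {3,4,5}

Answer: {3,4,5}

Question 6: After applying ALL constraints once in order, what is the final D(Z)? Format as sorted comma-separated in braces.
Answer: {1,2,3,4,5}

Derivation:
Constraint 1 (V != Z) on D(V)={1,3,4,5} D(Z)={1,2,3,4,5}: no change
Constraint 2 (Z != X) on D(Z)={1,2,3,4,5} D(X)={1,2,3,4,5}: no change
Constraint 3 (Y < V) on D(Y)={1,3,5} D(V)={1,3,4,5}: Y {1,3,5}->{1,3}; V {1,3,4,5}->{3,4,5}
So after all 3 constraints: D(Z) = {1,2,3,4,5}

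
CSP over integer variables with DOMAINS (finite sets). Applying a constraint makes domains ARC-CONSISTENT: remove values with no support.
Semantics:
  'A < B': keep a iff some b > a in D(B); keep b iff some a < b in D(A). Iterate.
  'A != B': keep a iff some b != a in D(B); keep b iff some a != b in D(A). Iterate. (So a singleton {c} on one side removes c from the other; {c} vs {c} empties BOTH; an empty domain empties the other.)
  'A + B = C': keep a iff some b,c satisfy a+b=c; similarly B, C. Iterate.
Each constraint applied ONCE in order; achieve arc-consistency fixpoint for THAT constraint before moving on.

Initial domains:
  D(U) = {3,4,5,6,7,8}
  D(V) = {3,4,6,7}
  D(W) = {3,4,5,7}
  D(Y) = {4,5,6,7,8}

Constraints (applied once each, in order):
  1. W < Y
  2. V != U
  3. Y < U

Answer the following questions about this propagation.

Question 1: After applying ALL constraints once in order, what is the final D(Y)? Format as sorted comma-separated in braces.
Answer: {4,5,6,7}

Derivation:
Constraint 1 (W < Y) on D(W)={3,4,5,7} D(Y)={4,5,6,7,8}: no change
Constraint 2 (V != U) on D(V)={3,4,6,7} D(U)={3,4,5,6,7,8}: no change
Constraint 3 (Y < U) on D(Y)={4,5,6,7,8} D(U)={3,4,5,6,7,8}: Y {4,5,6,7,8}->{4,5,6,7}; U {3,4,5,6,7,8}->{5,6,7,8}
So after all 3 constraints: D(Y) = {4,5,6,7}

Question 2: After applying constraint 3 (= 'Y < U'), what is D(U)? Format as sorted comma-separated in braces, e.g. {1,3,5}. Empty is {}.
Constraint 1 (W < Y) on D(W)={3,4,5,7} D(Y)={4,5,6,7,8}: no change
Constraint 2 (V != U) on D(V)={3,4,6,7} D(U)={3,4,5,6,7,8}: no change
Constraint 3 (Y < U) on D(Y)={4,5,6,7,8} D(U)={3,4,5,6,7,8}: Y {4,5,6,7,8}->{4,5,6,7}; U {3,4,5,6,7,8}->{5,6,7,8}
So after constraint 3: D(U) = {5,6,7,8}

Answer: {5,6,7,8}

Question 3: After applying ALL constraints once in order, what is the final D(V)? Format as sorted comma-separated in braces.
Answer: {3,4,6,7}

Derivation:
Constraint 1 (W < Y) on D(W)={3,4,5,7} D(Y)={4,5,6,7,8}: no change
Constraint 2 (V != U) on D(V)={3,4,6,7} D(U)={3,4,5,6,7,8}: no change
Constraint 3 (Y < U) on D(Y)={4,5,6,7,8} D(U)={3,4,5,6,7,8}: Y {4,5,6,7,8}->{4,5,6,7}; U {3,4,5,6,7,8}->{5,6,7,8}
So after all 3 constraints: D(V) = {3,4,6,7}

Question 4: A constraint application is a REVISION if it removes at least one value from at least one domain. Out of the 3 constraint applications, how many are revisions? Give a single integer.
Constraint 1 (W < Y) on D(W)={3,4,5,7} D(Y)={4,5,6,7,8}: no change => not a revision
Constraint 2 (V != U) on D(V)={3,4,6,7} D(U)={3,4,5,6,7,8}: no change => not a revision
Constraint 3 (Y < U) on D(Y)={4,5,6,7,8} D(U)={3,4,5,6,7,8}: Y {4,5,6,7,8}->{4,5,6,7}; U {3,4,5,6,7,8}->{5,6,7,8} => REVISION
Total revisions = 1

Answer: 1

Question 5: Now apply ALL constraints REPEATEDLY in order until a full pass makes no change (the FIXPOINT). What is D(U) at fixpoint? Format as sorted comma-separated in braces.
pass 0 (initial): D(U)={3,4,5,6,7,8}
pass 1: U {3,4,5,6,7,8}->{5,6,7,8}; Y {4,5,6,7,8}->{4,5,6,7}
pass 2: W {3,4,5,7}->{3,4,5}
pass 3: no change
Fixpoint after 3 passes: D(U) = {5,6,7,8}

Answer: {5,6,7,8}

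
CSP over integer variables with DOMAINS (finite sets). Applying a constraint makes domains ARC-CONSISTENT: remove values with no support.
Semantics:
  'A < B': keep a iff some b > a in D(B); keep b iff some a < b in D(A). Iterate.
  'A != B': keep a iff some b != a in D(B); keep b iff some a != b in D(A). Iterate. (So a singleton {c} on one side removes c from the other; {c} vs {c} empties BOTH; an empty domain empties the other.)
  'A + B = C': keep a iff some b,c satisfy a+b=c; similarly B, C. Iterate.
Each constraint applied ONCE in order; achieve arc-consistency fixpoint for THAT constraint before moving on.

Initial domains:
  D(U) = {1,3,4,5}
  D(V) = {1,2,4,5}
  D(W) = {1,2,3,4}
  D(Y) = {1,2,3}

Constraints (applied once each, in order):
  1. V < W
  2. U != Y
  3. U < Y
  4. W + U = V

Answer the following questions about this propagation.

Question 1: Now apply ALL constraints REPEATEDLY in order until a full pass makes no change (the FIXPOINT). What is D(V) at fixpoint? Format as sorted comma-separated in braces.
Answer: {}

Derivation:
pass 0 (initial): D(V)={1,2,4,5}
pass 1: U {1,3,4,5}->{}; V {1,2,4,5}->{}; W {1,2,3,4}->{}; Y {1,2,3}->{2,3}
pass 2: Y {2,3}->{}
pass 3: no change
Fixpoint after 3 passes: D(V) = {}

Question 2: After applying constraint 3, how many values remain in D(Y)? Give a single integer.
Constraint 1 (V < W) on D(V)={1,2,4,5} D(W)={1,2,3,4}: V {1,2,4,5}->{1,2}; W {1,2,3,4}->{2,3,4}
Constraint 2 (U != Y) on D(U)={1,3,4,5} D(Y)={1,2,3}: no change
Constraint 3 (U < Y) on D(U)={1,3,4,5} D(Y)={1,2,3}: U {1,3,4,5}->{1}; Y {1,2,3}->{2,3}
So after constraint 3: D(Y)={2,3}, size = 2

Answer: 2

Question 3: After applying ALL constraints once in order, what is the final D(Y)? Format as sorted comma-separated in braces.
Answer: {2,3}

Derivation:
Constraint 1 (V < W) on D(V)={1,2,4,5} D(W)={1,2,3,4}: V {1,2,4,5}->{1,2}; W {1,2,3,4}->{2,3,4}
Constraint 2 (U != Y) on D(U)={1,3,4,5} D(Y)={1,2,3}: no change
Constraint 3 (U < Y) on D(U)={1,3,4,5} D(Y)={1,2,3}: U {1,3,4,5}->{1}; Y {1,2,3}->{2,3}
Constraint 4 (W + U = V) on D(W)={2,3,4} D(U)={1} D(V)={1,2}: W {2,3,4}->{}; U {1}->{}; V {1,2}->{}
So after all 4 constraints: D(Y) = {2,3}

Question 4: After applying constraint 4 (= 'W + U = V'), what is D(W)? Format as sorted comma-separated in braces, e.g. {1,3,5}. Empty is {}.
Answer: {}

Derivation:
Constraint 1 (V < W) on D(V)={1,2,4,5} D(W)={1,2,3,4}: V {1,2,4,5}->{1,2}; W {1,2,3,4}->{2,3,4}
Constraint 2 (U != Y) on D(U)={1,3,4,5} D(Y)={1,2,3}: no change
Constraint 3 (U < Y) on D(U)={1,3,4,5} D(Y)={1,2,3}: U {1,3,4,5}->{1}; Y {1,2,3}->{2,3}
Constraint 4 (W + U = V) on D(W)={2,3,4} D(U)={1} D(V)={1,2}: W {2,3,4}->{}; U {1}->{}; V {1,2}->{}
So after constraint 4: D(W) = {}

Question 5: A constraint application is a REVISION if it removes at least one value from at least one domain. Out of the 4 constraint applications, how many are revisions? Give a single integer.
Constraint 1 (V < W) on D(V)={1,2,4,5} D(W)={1,2,3,4}: V {1,2,4,5}->{1,2}; W {1,2,3,4}->{2,3,4} => REVISION
Constraint 2 (U != Y) on D(U)={1,3,4,5} D(Y)={1,2,3}: no change => not a revision
Constraint 3 (U < Y) on D(U)={1,3,4,5} D(Y)={1,2,3}: U {1,3,4,5}->{1}; Y {1,2,3}->{2,3} => REVISION
Constraint 4 (W + U = V) on D(W)={2,3,4} D(U)={1} D(V)={1,2}: W {2,3,4}->{}; U {1}->{}; V {1,2}->{} => REVISION
Total revisions = 3

Answer: 3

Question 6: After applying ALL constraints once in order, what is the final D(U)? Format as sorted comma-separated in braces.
Constraint 1 (V < W) on D(V)={1,2,4,5} D(W)={1,2,3,4}: V {1,2,4,5}->{1,2}; W {1,2,3,4}->{2,3,4}
Constraint 2 (U != Y) on D(U)={1,3,4,5} D(Y)={1,2,3}: no change
Constraint 3 (U < Y) on D(U)={1,3,4,5} D(Y)={1,2,3}: U {1,3,4,5}->{1}; Y {1,2,3}->{2,3}
Constraint 4 (W + U = V) on D(W)={2,3,4} D(U)={1} D(V)={1,2}: W {2,3,4}->{}; U {1}->{}; V {1,2}->{}
So after all 4 constraints: D(U) = {}

Answer: {}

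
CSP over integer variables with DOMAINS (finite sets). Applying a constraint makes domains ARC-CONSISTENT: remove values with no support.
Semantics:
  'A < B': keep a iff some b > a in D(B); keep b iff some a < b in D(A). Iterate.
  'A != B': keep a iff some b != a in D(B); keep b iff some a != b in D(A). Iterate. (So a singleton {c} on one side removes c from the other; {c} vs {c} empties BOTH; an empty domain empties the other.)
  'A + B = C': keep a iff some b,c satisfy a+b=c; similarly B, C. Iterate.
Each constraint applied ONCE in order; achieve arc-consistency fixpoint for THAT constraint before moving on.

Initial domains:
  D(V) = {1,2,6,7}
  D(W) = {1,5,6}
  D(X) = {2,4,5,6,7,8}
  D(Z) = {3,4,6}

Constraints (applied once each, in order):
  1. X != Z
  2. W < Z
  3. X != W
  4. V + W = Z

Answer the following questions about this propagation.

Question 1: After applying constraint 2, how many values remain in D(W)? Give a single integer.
Answer: 2

Derivation:
Constraint 1 (X != Z) on D(X)={2,4,5,6,7,8} D(Z)={3,4,6}: no change
Constraint 2 (W < Z) on D(W)={1,5,6} D(Z)={3,4,6}: W {1,5,6}->{1,5}
So after constraint 2: D(W)={1,5}, size = 2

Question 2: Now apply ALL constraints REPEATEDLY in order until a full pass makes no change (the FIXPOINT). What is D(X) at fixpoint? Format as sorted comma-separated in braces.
pass 0 (initial): D(X)={2,4,5,6,7,8}
pass 1: V {1,2,6,7}->{1,2}; W {1,5,6}->{1,5}; Z {3,4,6}->{3,6}
pass 2: no change
Fixpoint after 2 passes: D(X) = {2,4,5,6,7,8}

Answer: {2,4,5,6,7,8}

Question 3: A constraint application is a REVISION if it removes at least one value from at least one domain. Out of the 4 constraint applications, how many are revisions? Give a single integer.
Constraint 1 (X != Z) on D(X)={2,4,5,6,7,8} D(Z)={3,4,6}: no change => not a revision
Constraint 2 (W < Z) on D(W)={1,5,6} D(Z)={3,4,6}: W {1,5,6}->{1,5} => REVISION
Constraint 3 (X != W) on D(X)={2,4,5,6,7,8} D(W)={1,5}: no change => not a revision
Constraint 4 (V + W = Z) on D(V)={1,2,6,7} D(W)={1,5} D(Z)={3,4,6}: V {1,2,6,7}->{1,2}; Z {3,4,6}->{3,6} => REVISION
Total revisions = 2

Answer: 2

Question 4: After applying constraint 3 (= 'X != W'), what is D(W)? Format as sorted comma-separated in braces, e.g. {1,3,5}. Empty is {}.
Answer: {1,5}

Derivation:
Constraint 1 (X != Z) on D(X)={2,4,5,6,7,8} D(Z)={3,4,6}: no change
Constraint 2 (W < Z) on D(W)={1,5,6} D(Z)={3,4,6}: W {1,5,6}->{1,5}
Constraint 3 (X != W) on D(X)={2,4,5,6,7,8} D(W)={1,5}: no change
So after constraint 3: D(W) = {1,5}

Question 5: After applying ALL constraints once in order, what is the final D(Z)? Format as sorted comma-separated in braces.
Constraint 1 (X != Z) on D(X)={2,4,5,6,7,8} D(Z)={3,4,6}: no change
Constraint 2 (W < Z) on D(W)={1,5,6} D(Z)={3,4,6}: W {1,5,6}->{1,5}
Constraint 3 (X != W) on D(X)={2,4,5,6,7,8} D(W)={1,5}: no change
Constraint 4 (V + W = Z) on D(V)={1,2,6,7} D(W)={1,5} D(Z)={3,4,6}: V {1,2,6,7}->{1,2}; Z {3,4,6}->{3,6}
So after all 4 constraints: D(Z) = {3,6}

Answer: {3,6}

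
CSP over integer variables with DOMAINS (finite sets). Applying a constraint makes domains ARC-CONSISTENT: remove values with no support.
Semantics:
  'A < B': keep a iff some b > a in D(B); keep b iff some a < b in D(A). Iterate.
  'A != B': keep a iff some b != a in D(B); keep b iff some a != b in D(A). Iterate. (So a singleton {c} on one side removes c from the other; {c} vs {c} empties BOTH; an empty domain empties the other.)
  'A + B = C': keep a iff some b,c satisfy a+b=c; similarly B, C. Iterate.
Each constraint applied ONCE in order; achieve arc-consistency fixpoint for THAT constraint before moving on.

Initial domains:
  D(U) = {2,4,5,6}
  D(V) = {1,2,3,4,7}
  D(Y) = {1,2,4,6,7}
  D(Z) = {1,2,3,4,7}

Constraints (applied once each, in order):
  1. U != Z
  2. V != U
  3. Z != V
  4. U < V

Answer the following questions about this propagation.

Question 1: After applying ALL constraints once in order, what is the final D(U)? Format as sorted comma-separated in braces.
Constraint 1 (U != Z) on D(U)={2,4,5,6} D(Z)={1,2,3,4,7}: no change
Constraint 2 (V != U) on D(V)={1,2,3,4,7} D(U)={2,4,5,6}: no change
Constraint 3 (Z != V) on D(Z)={1,2,3,4,7} D(V)={1,2,3,4,7}: no change
Constraint 4 (U < V) on D(U)={2,4,5,6} D(V)={1,2,3,4,7}: V {1,2,3,4,7}->{3,4,7}
So after all 4 constraints: D(U) = {2,4,5,6}

Answer: {2,4,5,6}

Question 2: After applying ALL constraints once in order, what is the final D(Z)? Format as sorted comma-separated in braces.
Constraint 1 (U != Z) on D(U)={2,4,5,6} D(Z)={1,2,3,4,7}: no change
Constraint 2 (V != U) on D(V)={1,2,3,4,7} D(U)={2,4,5,6}: no change
Constraint 3 (Z != V) on D(Z)={1,2,3,4,7} D(V)={1,2,3,4,7}: no change
Constraint 4 (U < V) on D(U)={2,4,5,6} D(V)={1,2,3,4,7}: V {1,2,3,4,7}->{3,4,7}
So after all 4 constraints: D(Z) = {1,2,3,4,7}

Answer: {1,2,3,4,7}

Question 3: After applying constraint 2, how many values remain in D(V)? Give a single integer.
Answer: 5

Derivation:
Constraint 1 (U != Z) on D(U)={2,4,5,6} D(Z)={1,2,3,4,7}: no change
Constraint 2 (V != U) on D(V)={1,2,3,4,7} D(U)={2,4,5,6}: no change
So after constraint 2: D(V)={1,2,3,4,7}, size = 5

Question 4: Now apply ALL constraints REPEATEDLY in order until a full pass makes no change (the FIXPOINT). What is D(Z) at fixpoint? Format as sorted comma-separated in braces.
Answer: {1,2,3,4,7}

Derivation:
pass 0 (initial): D(Z)={1,2,3,4,7}
pass 1: V {1,2,3,4,7}->{3,4,7}
pass 2: no change
Fixpoint after 2 passes: D(Z) = {1,2,3,4,7}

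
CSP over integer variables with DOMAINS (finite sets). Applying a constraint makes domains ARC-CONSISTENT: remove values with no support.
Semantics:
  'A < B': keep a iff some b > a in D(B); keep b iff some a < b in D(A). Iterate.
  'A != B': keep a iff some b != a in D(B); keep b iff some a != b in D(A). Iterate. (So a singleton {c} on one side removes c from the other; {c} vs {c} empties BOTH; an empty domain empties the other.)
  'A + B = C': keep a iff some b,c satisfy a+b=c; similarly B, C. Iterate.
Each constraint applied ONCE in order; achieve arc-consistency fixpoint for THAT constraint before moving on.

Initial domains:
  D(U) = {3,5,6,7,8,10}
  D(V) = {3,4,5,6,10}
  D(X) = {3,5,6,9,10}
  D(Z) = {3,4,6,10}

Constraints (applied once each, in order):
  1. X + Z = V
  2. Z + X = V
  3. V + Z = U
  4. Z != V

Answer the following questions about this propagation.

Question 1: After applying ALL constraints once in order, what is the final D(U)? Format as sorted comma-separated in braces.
Answer: {10}

Derivation:
Constraint 1 (X + Z = V) on D(X)={3,5,6,9,10} D(Z)={3,4,6,10} D(V)={3,4,5,6,10}: X {3,5,6,9,10}->{3,6}; Z {3,4,6,10}->{3,4}; V {3,4,5,6,10}->{6,10}
Constraint 2 (Z + X = V) on D(Z)={3,4} D(X)={3,6} D(V)={6,10}: no change
Constraint 3 (V + Z = U) on D(V)={6,10} D(Z)={3,4} D(U)={3,5,6,7,8,10}: V {6,10}->{6}; Z {3,4}->{4}; U {3,5,6,7,8,10}->{10}
Constraint 4 (Z != V) on D(Z)={4} D(V)={6}: no change
So after all 4 constraints: D(U) = {10}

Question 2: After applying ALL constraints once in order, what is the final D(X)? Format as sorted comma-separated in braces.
Constraint 1 (X + Z = V) on D(X)={3,5,6,9,10} D(Z)={3,4,6,10} D(V)={3,4,5,6,10}: X {3,5,6,9,10}->{3,6}; Z {3,4,6,10}->{3,4}; V {3,4,5,6,10}->{6,10}
Constraint 2 (Z + X = V) on D(Z)={3,4} D(X)={3,6} D(V)={6,10}: no change
Constraint 3 (V + Z = U) on D(V)={6,10} D(Z)={3,4} D(U)={3,5,6,7,8,10}: V {6,10}->{6}; Z {3,4}->{4}; U {3,5,6,7,8,10}->{10}
Constraint 4 (Z != V) on D(Z)={4} D(V)={6}: no change
So after all 4 constraints: D(X) = {3,6}

Answer: {3,6}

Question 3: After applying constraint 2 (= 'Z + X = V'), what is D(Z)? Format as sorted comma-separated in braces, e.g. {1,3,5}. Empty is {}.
Constraint 1 (X + Z = V) on D(X)={3,5,6,9,10} D(Z)={3,4,6,10} D(V)={3,4,5,6,10}: X {3,5,6,9,10}->{3,6}; Z {3,4,6,10}->{3,4}; V {3,4,5,6,10}->{6,10}
Constraint 2 (Z + X = V) on D(Z)={3,4} D(X)={3,6} D(V)={6,10}: no change
So after constraint 2: D(Z) = {3,4}

Answer: {3,4}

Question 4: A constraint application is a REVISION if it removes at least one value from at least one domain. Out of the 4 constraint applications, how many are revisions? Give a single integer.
Constraint 1 (X + Z = V) on D(X)={3,5,6,9,10} D(Z)={3,4,6,10} D(V)={3,4,5,6,10}: X {3,5,6,9,10}->{3,6}; Z {3,4,6,10}->{3,4}; V {3,4,5,6,10}->{6,10} => REVISION
Constraint 2 (Z + X = V) on D(Z)={3,4} D(X)={3,6} D(V)={6,10}: no change => not a revision
Constraint 3 (V + Z = U) on D(V)={6,10} D(Z)={3,4} D(U)={3,5,6,7,8,10}: V {6,10}->{6}; Z {3,4}->{4}; U {3,5,6,7,8,10}->{10} => REVISION
Constraint 4 (Z != V) on D(Z)={4} D(V)={6}: no change => not a revision
Total revisions = 2

Answer: 2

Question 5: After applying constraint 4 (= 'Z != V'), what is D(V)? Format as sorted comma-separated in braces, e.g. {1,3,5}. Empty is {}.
Answer: {6}

Derivation:
Constraint 1 (X + Z = V) on D(X)={3,5,6,9,10} D(Z)={3,4,6,10} D(V)={3,4,5,6,10}: X {3,5,6,9,10}->{3,6}; Z {3,4,6,10}->{3,4}; V {3,4,5,6,10}->{6,10}
Constraint 2 (Z + X = V) on D(Z)={3,4} D(X)={3,6} D(V)={6,10}: no change
Constraint 3 (V + Z = U) on D(V)={6,10} D(Z)={3,4} D(U)={3,5,6,7,8,10}: V {6,10}->{6}; Z {3,4}->{4}; U {3,5,6,7,8,10}->{10}
Constraint 4 (Z != V) on D(Z)={4} D(V)={6}: no change
So after constraint 4: D(V) = {6}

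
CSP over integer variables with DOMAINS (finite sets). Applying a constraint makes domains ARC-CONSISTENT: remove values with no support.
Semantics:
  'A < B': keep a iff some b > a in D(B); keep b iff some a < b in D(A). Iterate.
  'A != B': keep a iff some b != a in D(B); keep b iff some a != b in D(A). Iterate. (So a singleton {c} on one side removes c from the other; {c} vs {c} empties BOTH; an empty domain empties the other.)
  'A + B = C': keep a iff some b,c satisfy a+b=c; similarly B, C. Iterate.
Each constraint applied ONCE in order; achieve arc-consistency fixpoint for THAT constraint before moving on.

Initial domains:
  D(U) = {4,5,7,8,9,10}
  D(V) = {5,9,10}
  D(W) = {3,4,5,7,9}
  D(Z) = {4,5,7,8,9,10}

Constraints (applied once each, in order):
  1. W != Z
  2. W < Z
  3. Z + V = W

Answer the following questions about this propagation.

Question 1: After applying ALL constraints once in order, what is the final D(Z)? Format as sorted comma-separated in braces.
Answer: {4}

Derivation:
Constraint 1 (W != Z) on D(W)={3,4,5,7,9} D(Z)={4,5,7,8,9,10}: no change
Constraint 2 (W < Z) on D(W)={3,4,5,7,9} D(Z)={4,5,7,8,9,10}: no change
Constraint 3 (Z + V = W) on D(Z)={4,5,7,8,9,10} D(V)={5,9,10} D(W)={3,4,5,7,9}: Z {4,5,7,8,9,10}->{4}; V {5,9,10}->{5}; W {3,4,5,7,9}->{9}
So after all 3 constraints: D(Z) = {4}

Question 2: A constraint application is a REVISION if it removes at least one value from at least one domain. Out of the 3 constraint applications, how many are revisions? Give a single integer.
Answer: 1

Derivation:
Constraint 1 (W != Z) on D(W)={3,4,5,7,9} D(Z)={4,5,7,8,9,10}: no change => not a revision
Constraint 2 (W < Z) on D(W)={3,4,5,7,9} D(Z)={4,5,7,8,9,10}: no change => not a revision
Constraint 3 (Z + V = W) on D(Z)={4,5,7,8,9,10} D(V)={5,9,10} D(W)={3,4,5,7,9}: Z {4,5,7,8,9,10}->{4}; V {5,9,10}->{5}; W {3,4,5,7,9}->{9} => REVISION
Total revisions = 1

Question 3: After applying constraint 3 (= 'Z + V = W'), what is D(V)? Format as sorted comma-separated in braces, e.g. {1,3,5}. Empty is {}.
Constraint 1 (W != Z) on D(W)={3,4,5,7,9} D(Z)={4,5,7,8,9,10}: no change
Constraint 2 (W < Z) on D(W)={3,4,5,7,9} D(Z)={4,5,7,8,9,10}: no change
Constraint 3 (Z + V = W) on D(Z)={4,5,7,8,9,10} D(V)={5,9,10} D(W)={3,4,5,7,9}: Z {4,5,7,8,9,10}->{4}; V {5,9,10}->{5}; W {3,4,5,7,9}->{9}
So after constraint 3: D(V) = {5}

Answer: {5}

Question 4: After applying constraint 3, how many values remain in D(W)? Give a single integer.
Answer: 1

Derivation:
Constraint 1 (W != Z) on D(W)={3,4,5,7,9} D(Z)={4,5,7,8,9,10}: no change
Constraint 2 (W < Z) on D(W)={3,4,5,7,9} D(Z)={4,5,7,8,9,10}: no change
Constraint 3 (Z + V = W) on D(Z)={4,5,7,8,9,10} D(V)={5,9,10} D(W)={3,4,5,7,9}: Z {4,5,7,8,9,10}->{4}; V {5,9,10}->{5}; W {3,4,5,7,9}->{9}
So after constraint 3: D(W)={9}, size = 1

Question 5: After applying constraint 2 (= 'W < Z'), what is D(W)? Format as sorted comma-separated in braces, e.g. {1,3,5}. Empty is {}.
Answer: {3,4,5,7,9}

Derivation:
Constraint 1 (W != Z) on D(W)={3,4,5,7,9} D(Z)={4,5,7,8,9,10}: no change
Constraint 2 (W < Z) on D(W)={3,4,5,7,9} D(Z)={4,5,7,8,9,10}: no change
So after constraint 2: D(W) = {3,4,5,7,9}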